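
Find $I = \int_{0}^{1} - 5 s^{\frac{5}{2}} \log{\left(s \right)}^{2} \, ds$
$- \frac{80}{343}$

Consider the simpler parametrised integral
$$J(a) = \int_{0}^{1} - 5 s^{a} \, ds = - \frac{5}{a + 1}.$$

Differentiating under the integral sign brings down a factor of $\ln s$:
$$\frac{dJ}{da} = \int_{0}^{1} - 5 s^{a} \log{\left(s \right)} \, ds = \frac{5}{\left(a + 1\right)^{2}}.$$

Repeating twice in total — each differentiation brings down another $\ln s$ — gives
$$\frac{d^{2}J}{da^{2}} = \int_{0}^{1} - 5 s^{a} \log{\left(s \right)}^{2} \, ds = - \frac{10}{\left(a + 1\right)^{3}},$$
and the integrand here is exactly the target integrand, so $I = - \frac{10}{\left(a + 1\right)^{3}}$.

Setting $a = \frac{5}{2}$:
$$I = - \frac{80}{343}.$$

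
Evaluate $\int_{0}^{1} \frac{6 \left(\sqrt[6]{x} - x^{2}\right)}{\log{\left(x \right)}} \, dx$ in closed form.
$- \log{\left(\frac{34012224}{117649} \right)}$

Introduce a parameter $a$ in the exponent: let $I(a) = \int_{0}^{1} \frac{6 \left(\sqrt[6]{x} - x^{a}\right)}{\log{\left(x \right)}} \, dx$.

Since $\dfrac{\partial}{\partial a}\,x^{a} = x^{a} \ln x$, the $\ln x$ in the denominator cancels and
$$\frac{dI}{da} = \int_{0}^{1} -6 x^{a} \, dx = -6 \left[\frac{x^{a+1}}{a+1}\right]_0^1 = - \frac{6}{a + 1}.$$

Integrating with respect to $a$ gives $I(a) = - \log{\left(\frac{46656 \left(a + 1\right)^{6}}{117649} \right)} + C$.

At $a = \frac{1}{6}$ the integrand is identically $0$, so $I(\frac{1}{6}) = 0$. The closed form gives $0$, hence $C = 0$.

Setting $a = 2$:
$$I = - \log{\left(\frac{34012224}{117649} \right)}.$$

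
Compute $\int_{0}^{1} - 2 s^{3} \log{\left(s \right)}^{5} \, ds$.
$\frac{15}{256}$

Consider the simpler parametrised integral
$$J(a) = \int_{0}^{1} - 2 s^{a} \, ds = - \frac{2}{a + 1}.$$

Differentiating under the integral sign brings down a factor of $\ln s$:
$$\frac{dJ}{da} = \int_{0}^{1} - 2 s^{a} \log{\left(s \right)} \, ds = \frac{2}{\left(a + 1\right)^{2}}.$$

Repeating $5$ times in total — each differentiation brings down another $\ln s$ — gives
$$\frac{d^{5}J}{da^{5}} = \int_{0}^{1} - 2 s^{a} \log{\left(s \right)}^{5} \, ds = \frac{240}{\left(a + 1\right)^{6}},$$
and the integrand here is exactly the target integrand, so $I = \frac{240}{\left(a + 1\right)^{6}}$.

Setting $a = 3$:
$$I = \frac{15}{256}.$$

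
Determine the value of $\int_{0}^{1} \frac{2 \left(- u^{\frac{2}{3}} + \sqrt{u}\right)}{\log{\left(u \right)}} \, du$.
$\log{\left(\frac{81}{100} \right)}$

Replace the exponent $\frac{1}{2}$ by a parameter $a$: let $I(a) = \int_{0}^{1} \frac{2 \left(- u^{\frac{2}{3}} + u^{a}\right)}{\log{\left(u \right)}} \, du$.

Since $\dfrac{\partial}{\partial a}\,u^{a} = u^{a} \ln u$, the $\ln u$ in the denominator cancels and
$$\frac{dI}{da} = \int_{0}^{1} 2 u^{a} \, du = 2 \left[\frac{u^{a+1}}{a+1}\right]_0^1 = \frac{2}{a + 1}.$$

Integrating with respect to $a$ gives $I(a) = \log{\left(\frac{9 \left(a + 1\right)^{2}}{25} \right)} + C$.

At $a = \frac{2}{3}$ the integrand is identically $0$, so $I(\frac{2}{3}) = 0$. The closed form gives $0$, hence $C = 0$.

Setting $a = \frac{1}{2}$:
$$I = \log{\left(\frac{81}{100} \right)}.$$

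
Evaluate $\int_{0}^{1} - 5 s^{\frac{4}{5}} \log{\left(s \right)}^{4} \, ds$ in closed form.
$- \frac{125000}{19683}$

Begin with the known integral
$$J(a) = \int_{0}^{1} - 5 s^{a} \, ds = - \frac{5}{a + 1}.$$

Differentiating under the integral sign brings down a factor of $\ln s$:
$$\frac{dJ}{da} = \int_{0}^{1} - 5 s^{a} \log{\left(s \right)} \, ds = \frac{5}{\left(a + 1\right)^{2}}.$$

Repeating $4$ times in total — each differentiation brings down another $\ln s$ — gives
$$\frac{d^{4}J}{da^{4}} = \int_{0}^{1} - 5 s^{a} \log{\left(s \right)}^{4} \, ds = - \frac{120}{\left(a + 1\right)^{5}},$$
and the integrand here is exactly the target integrand, so $I = - \frac{120}{\left(a + 1\right)^{5}}$.

Setting $a = \frac{4}{5}$:
$$I = - \frac{125000}{19683}.$$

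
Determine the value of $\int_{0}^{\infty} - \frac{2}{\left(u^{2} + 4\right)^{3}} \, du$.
$- \frac{3 \pi}{256}$

Start from the standard arctangent integral
$$J(a) = \int_{0}^{\infty} - \frac{2}{a^{2} + u^{2}} \, du = - \frac{\pi}{a}.$$

Differentiating under the integral sign with respect to $a$,
$$\frac{dJ}{da} = \int_{0}^{\infty} \frac{4 a}{\left(a^{2} + u^{2}\right)^{2}} \, du = \frac{\pi}{a^{2}},$$
so $\int_{0}^{\infty} - \frac{2}{\left(a^{2} + u^{2}\right)^{2}} \, du = - \frac{\pi}{2 a^{3}}$.

Repeating — each differentiation of $1/(u^2+a^2)^j$ produces $-2ja/(u^2+a^2)^{j+1}$ — and dividing through by $-2ja$ at each step yields, after $2$ differentiations in total,
$$\int_{0}^{\infty} - \frac{2}{\left(a^{2} + u^{2}\right)^{3}} \, du = - \frac{3 \pi}{8 a^{5}}.$$

Setting $a = 2$:
$$I = - \frac{3 \pi}{256}.$$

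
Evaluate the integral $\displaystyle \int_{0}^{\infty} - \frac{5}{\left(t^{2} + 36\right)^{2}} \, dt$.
$- \frac{5 \pi}{864}$

Start from the standard arctangent integral
$$J(a) = \int_{0}^{\infty} - \frac{5}{a^{2} + t^{2}} \, dt = - \frac{5 \pi}{2 a}.$$

Differentiating under the integral sign with respect to $a$,
$$\frac{dJ}{da} = \int_{0}^{\infty} \frac{10 a}{\left(a^{2} + t^{2}\right)^{2}} \, dt = \frac{5 \pi}{2 a^{2}},$$
so $\int_{0}^{\infty} - \frac{5}{\left(a^{2} + t^{2}\right)^{2}} \, dt = - \frac{5 \pi}{4 a^{3}}$.

Setting $a = 6$:
$$I = - \frac{5 \pi}{864}.$$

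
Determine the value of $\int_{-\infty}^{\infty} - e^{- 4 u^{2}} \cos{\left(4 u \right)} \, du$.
$- \frac{\sqrt{\pi}}{2 e}$

Let $b$ denote the cosine frequency and define $I(b) = \int_{-\infty}^{\infty} - e^{- 4 u^{2}} \cos{\left(b u \right)} \, du$.

Differentiating under the integral sign,
$$I'(b) = \int_{-\infty}^{\infty} u e^{- 4 u^{2}} \sin{\left(b u \right)} \, du.$$

Integrate $\int_{-\infty}^{\infty} u \sin(b u)\, e^{- 4 u^{2}}\, du$ by parts with $w = \sin(b u)$ and $dv = u\, e^{- 4 u^{2}}\, du$, giving $v = - \frac{e^{- 4 u^{2}}}{8}$. The boundary term vanishes and
$$\int_{-\infty}^{\infty} u \sin(b u)\, e^{- 4 u^{2}}\, du = \frac{b}{8} \int_{-\infty}^{\infty} \cos(b u)\, e^{- 4 u^{2}}\, du,$$
so $I'(b) = - \frac{b}{8}\, I(b)$.

This is a separable first-order ODE; solving with the initial condition $I(0) = \int_{-\infty}^{\infty} - e^{- 4 u^{2}}\,du = - \frac{\sqrt{\pi}}{2}$ gives
$$I(b) = - \frac{\sqrt{\pi} e^{- \frac{b^{2}}{16}}}{2}.$$

Setting $b = 4$:
$$I = - \frac{\sqrt{\pi}}{2 e}.$$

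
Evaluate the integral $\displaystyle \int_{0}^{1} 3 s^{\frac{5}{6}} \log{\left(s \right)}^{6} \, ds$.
$\frac{604661760}{19487171}$

Begin with the known integral
$$J(a) = \int_{0}^{1} 3 s^{a} \, ds = \frac{3}{a + 1}.$$

Differentiating under the integral sign brings down a factor of $\ln s$:
$$\frac{dJ}{da} = \int_{0}^{1} 3 s^{a} \log{\left(s \right)} \, ds = - \frac{3}{\left(a + 1\right)^{2}}.$$

Repeating $6$ times in total — each differentiation brings down another $\ln s$ — gives
$$\frac{d^{6}J}{da^{6}} = \int_{0}^{1} 3 s^{a} \log{\left(s \right)}^{6} \, ds = \frac{2160}{\left(a + 1\right)^{7}},$$
and the integrand here is exactly the target integrand, so $I = \frac{2160}{\left(a + 1\right)^{7}}$.

Setting $a = \frac{5}{6}$:
$$I = \frac{604661760}{19487171}.$$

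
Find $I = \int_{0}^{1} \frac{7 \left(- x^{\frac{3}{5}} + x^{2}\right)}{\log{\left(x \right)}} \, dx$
$\log{\left(\frac{170859375}{2097152} \right)}$

Replace the exponent $\frac{3}{5}$ by a parameter $a$: let $I(a) = \int_{0}^{1} \frac{7 \left(x^{2} - x^{a}\right)}{\log{\left(x \right)}} \, dx$.

Since $\dfrac{\partial}{\partial a}\,x^{a} = x^{a} \ln x$, the $\ln x$ in the denominator cancels and
$$\frac{dI}{da} = \int_{0}^{1} -7 x^{a} \, dx = -7 \left[\frac{x^{a+1}}{a+1}\right]_0^1 = - \frac{7}{a + 1}.$$

Integrating with respect to $a$ gives $I(a) = \log{\left(\frac{2187}{\left(a + 1\right)^{7}} \right)} + C$.

At $a = 2$ the integrand is identically $0$, so $I(2) = 0$. The closed form gives $0$, hence $C = 0$.

Setting $a = \frac{3}{5}$:
$$I = \log{\left(\frac{170859375}{2097152} \right)}.$$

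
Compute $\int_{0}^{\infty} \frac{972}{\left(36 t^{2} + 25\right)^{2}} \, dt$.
$\frac{81 \pi}{250}$

Begin with the known result
$$J(a) = \int_{0}^{\infty} \frac{3}{4 \left(a^{2} + t^{2}\right)} \, dt = \frac{3 \pi}{8 a}.$$

Differentiating under the integral sign with respect to $a$,
$$\frac{dJ}{da} = \int_{0}^{\infty} - \frac{3 a}{2 \left(a^{2} + t^{2}\right)^{2}} \, dt = - \frac{3 \pi}{8 a^{2}},$$
so $\int_{0}^{\infty} \frac{3}{4 \left(a^{2} + t^{2}\right)^{2}} \, dt = \frac{3 \pi}{16 a^{3}}$.

Setting $a = \frac{5}{6}$:
$$I = \frac{81 \pi}{250}.$$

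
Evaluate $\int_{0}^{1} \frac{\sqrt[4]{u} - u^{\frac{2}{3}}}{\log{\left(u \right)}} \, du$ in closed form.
$\log{\left(\frac{3}{4} \right)}$

Introduce a parameter $a$ in the exponent: let $I(a) = \int_{0}^{1} \frac{- u^{\frac{2}{3}} + u^{a}}{\log{\left(u \right)}} \, du$.

Since $\dfrac{\partial}{\partial a}\,u^{a} = u^{a} \ln u$, the $\ln u$ in the denominator cancels and
$$\frac{dI}{da} = \int_{0}^{1} u^{a} \, du = \left[\frac{u^{a+1}}{a+1}\right]_0^1 = \frac{1}{a + 1}.$$

Integrating with respect to $a$ gives $I(a) = \log{\left(\frac{3 a}{5} + \frac{3}{5} \right)} + C$.

At $a = \frac{2}{3}$ the integrand is identically $0$, so $I(\frac{2}{3}) = 0$. The closed form gives $0$, hence $C = 0$.

Setting $a = \frac{1}{4}$:
$$I = \log{\left(\frac{3}{4} \right)}.$$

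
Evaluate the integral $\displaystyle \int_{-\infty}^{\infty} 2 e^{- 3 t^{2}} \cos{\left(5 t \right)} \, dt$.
$\frac{2 \sqrt{3} \sqrt{\pi}}{3 e^{\frac{25}{12}}}$

Let $b$ denote the cosine frequency and define $I(b) = \int_{-\infty}^{\infty} 2 e^{- 3 t^{2}} \cos{\left(b t \right)} \, dt$.

Differentiating under the integral sign,
$$I'(b) = \int_{-\infty}^{\infty} - 2 t e^{- 3 t^{2}} \sin{\left(b t \right)} \, dt.$$

Integrate $\int_{-\infty}^{\infty} t \sin(b t)\, e^{- 3 t^{2}}\, dt$ by parts with $u = \sin(b t)$ and $dv = t\, e^{- 3 t^{2}}\, dt$, giving $v = - \frac{e^{- 3 t^{2}}}{6}$. The boundary term vanishes and
$$\int_{-\infty}^{\infty} t \sin(b t)\, e^{- 3 t^{2}}\, dt = \frac{b}{6} \int_{-\infty}^{\infty} \cos(b t)\, e^{- 3 t^{2}}\, dt,$$
so $I'(b) = - \frac{b}{6}\, I(b)$.

This is a separable first-order ODE; solving with the initial condition $I(0) = \int_{-\infty}^{\infty} 2 e^{- 3 t^{2}}\,dt = \frac{2 \sqrt{3} \sqrt{\pi}}{3}$ gives
$$I(b) = \frac{2 \sqrt{3} \sqrt{\pi} e^{- \frac{b^{2}}{12}}}{3}.$$

Setting $b = 5$:
$$I = \frac{2 \sqrt{3} \sqrt{\pi}}{3 e^{\frac{25}{12}}}.$$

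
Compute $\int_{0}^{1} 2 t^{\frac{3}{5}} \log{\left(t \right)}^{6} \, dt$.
$\frac{3515625}{65536}$

Begin with the known integral
$$J(a) = \int_{0}^{1} 2 t^{a} \, dt = \frac{2}{a + 1}.$$

Differentiating under the integral sign brings down a factor of $\ln t$:
$$\frac{dJ}{da} = \int_{0}^{1} 2 t^{a} \log{\left(t \right)} \, dt = - \frac{2}{\left(a + 1\right)^{2}}.$$

Repeating $6$ times in total — each differentiation brings down another $\ln t$ — gives
$$\frac{d^{6}J}{da^{6}} = \int_{0}^{1} 2 t^{a} \log{\left(t \right)}^{6} \, dt = \frac{1440}{\left(a + 1\right)^{7}},$$
and the integrand here is exactly the target integrand, so $I = \frac{1440}{\left(a + 1\right)^{7}}$.

Setting $a = \frac{3}{5}$:
$$I = \frac{3515625}{65536}.$$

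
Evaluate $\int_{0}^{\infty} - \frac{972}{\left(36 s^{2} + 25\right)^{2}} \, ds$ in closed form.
$- \frac{81 \pi}{250}$

Start from the standard arctangent integral
$$J(a) = \int_{0}^{\infty} - \frac{3}{4 \left(a^{2} + s^{2}\right)} \, ds = - \frac{3 \pi}{8 a}.$$

Differentiating under the integral sign with respect to $a$,
$$\frac{dJ}{da} = \int_{0}^{\infty} \frac{3 a}{2 \left(a^{2} + s^{2}\right)^{2}} \, ds = \frac{3 \pi}{8 a^{2}},$$
so $\int_{0}^{\infty} - \frac{3}{4 \left(a^{2} + s^{2}\right)^{2}} \, ds = - \frac{3 \pi}{16 a^{3}}$.

Setting $a = \frac{5}{6}$:
$$I = - \frac{81 \pi}{250}.$$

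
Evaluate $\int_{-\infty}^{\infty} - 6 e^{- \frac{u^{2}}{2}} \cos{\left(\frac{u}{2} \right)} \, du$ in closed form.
$- \frac{6 \sqrt{2} \sqrt{\pi}}{e^{\frac{1}{8}}}$

Let $b$ denote the cosine frequency and define $I(b) = \int_{-\infty}^{\infty} - 6 e^{- \frac{u^{2}}{2}} \cos{\left(b u \right)} \, du$.

Differentiating under the integral sign,
$$I'(b) = \int_{-\infty}^{\infty} 6 u e^{- \frac{u^{2}}{2}} \sin{\left(b u \right)} \, du.$$

Integrate $\int_{-\infty}^{\infty} u \sin(b u)\, e^{- \frac{u^{2}}{2}}\, du$ by parts with $w = \sin(b u)$ and $dv = u\, e^{- \frac{u^{2}}{2}}\, du$, giving $v = - e^{- \frac{u^{2}}{2}}$. The boundary term vanishes and
$$\int_{-\infty}^{\infty} u \sin(b u)\, e^{- \frac{u^{2}}{2}}\, du = b \int_{-\infty}^{\infty} \cos(b u)\, e^{- \frac{u^{2}}{2}}\, du,$$
so $I'(b) = - b\, I(b)$.

This is a separable first-order ODE; solving with the initial condition $I(0) = \int_{-\infty}^{\infty} - 6 e^{- \frac{u^{2}}{2}}\,du = - 6 \sqrt{2} \sqrt{\pi}$ gives
$$I(b) = - 6 \sqrt{2} \sqrt{\pi} e^{- \frac{b^{2}}{2}}.$$

Setting $b = \frac{1}{2}$:
$$I = - \frac{6 \sqrt{2} \sqrt{\pi}}{e^{\frac{1}{8}}}.$$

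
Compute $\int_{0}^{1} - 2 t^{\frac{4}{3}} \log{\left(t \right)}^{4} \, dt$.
$- \frac{11664}{16807}$

Start from the elementary integral
$$J(a) = \int_{0}^{1} - 2 t^{a} \, dt = - \frac{2}{a + 1}.$$

Differentiating under the integral sign brings down a factor of $\ln t$:
$$\frac{dJ}{da} = \int_{0}^{1} - 2 t^{a} \log{\left(t \right)} \, dt = \frac{2}{\left(a + 1\right)^{2}}.$$

Repeating $4$ times in total — each differentiation brings down another $\ln t$ — gives
$$\frac{d^{4}J}{da^{4}} = \int_{0}^{1} - 2 t^{a} \log{\left(t \right)}^{4} \, dt = - \frac{48}{\left(a + 1\right)^{5}},$$
and the integrand here is exactly the target integrand, so $I = - \frac{48}{\left(a + 1\right)^{5}}$.

Setting $a = \frac{4}{3}$:
$$I = - \frac{11664}{16807}.$$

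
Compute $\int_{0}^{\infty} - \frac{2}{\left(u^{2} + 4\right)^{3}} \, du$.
$- \frac{3 \pi}{256}$

Start from the standard arctangent integral
$$J(a) = \int_{0}^{\infty} - \frac{2}{a^{2} + u^{2}} \, du = - \frac{\pi}{a}.$$

Differentiating under the integral sign with respect to $a$,
$$\frac{dJ}{da} = \int_{0}^{\infty} \frac{4 a}{\left(a^{2} + u^{2}\right)^{2}} \, du = \frac{\pi}{a^{2}},$$
so $\int_{0}^{\infty} - \frac{2}{\left(a^{2} + u^{2}\right)^{2}} \, du = - \frac{\pi}{2 a^{3}}$.

Repeating — each differentiation of $1/(u^2+a^2)^j$ produces $-2ja/(u^2+a^2)^{j+1}$ — and dividing through by $-2ja$ at each step yields, after $2$ differentiations in total,
$$\int_{0}^{\infty} - \frac{2}{\left(a^{2} + u^{2}\right)^{3}} \, du = - \frac{3 \pi}{8 a^{5}}.$$

Setting $a = 2$:
$$I = - \frac{3 \pi}{256}.$$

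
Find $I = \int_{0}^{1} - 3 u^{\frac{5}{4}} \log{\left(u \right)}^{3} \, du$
$\frac{512}{729}$

Begin with the known integral
$$J(a) = \int_{0}^{1} - 3 u^{a} \, du = - \frac{3}{a + 1}.$$

Differentiating under the integral sign brings down a factor of $\ln u$:
$$\frac{dJ}{da} = \int_{0}^{1} - 3 u^{a} \log{\left(u \right)} \, du = \frac{3}{\left(a + 1\right)^{2}}.$$

Repeating $3$ times in total — each differentiation brings down another $\ln u$ — gives
$$\frac{d^{3}J}{da^{3}} = \int_{0}^{1} - 3 u^{a} \log{\left(u \right)}^{3} \, du = \frac{18}{\left(a + 1\right)^{4}},$$
and the integrand here is exactly the target integrand, so $I = \frac{18}{\left(a + 1\right)^{4}}$.

Setting $a = \frac{5}{4}$:
$$I = \frac{512}{729}.$$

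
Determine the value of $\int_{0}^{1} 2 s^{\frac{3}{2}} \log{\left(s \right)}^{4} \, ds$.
$\frac{1536}{3125}$

Begin with the known integral
$$J(a) = \int_{0}^{1} 2 s^{a} \, ds = \frac{2}{a + 1}.$$

Differentiating under the integral sign brings down a factor of $\ln s$:
$$\frac{dJ}{da} = \int_{0}^{1} 2 s^{a} \log{\left(s \right)} \, ds = - \frac{2}{\left(a + 1\right)^{2}}.$$

Repeating $4$ times in total — each differentiation brings down another $\ln s$ — gives
$$\frac{d^{4}J}{da^{4}} = \int_{0}^{1} 2 s^{a} \log{\left(s \right)}^{4} \, ds = \frac{48}{\left(a + 1\right)^{5}},$$
and the integrand here is exactly the target integrand, so $I = \frac{48}{\left(a + 1\right)^{5}}$.

Setting $a = \frac{3}{2}$:
$$I = \frac{1536}{3125}.$$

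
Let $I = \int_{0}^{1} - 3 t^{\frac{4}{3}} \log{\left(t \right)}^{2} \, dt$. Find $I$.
$- \frac{162}{343}$

Consider the simpler parametrised integral
$$J(a) = \int_{0}^{1} - 3 t^{a} \, dt = - \frac{3}{a + 1}.$$

Differentiating under the integral sign brings down a factor of $\ln t$:
$$\frac{dJ}{da} = \int_{0}^{1} - 3 t^{a} \log{\left(t \right)} \, dt = \frac{3}{\left(a + 1\right)^{2}}.$$

Repeating twice in total — each differentiation brings down another $\ln t$ — gives
$$\frac{d^{2}J}{da^{2}} = \int_{0}^{1} - 3 t^{a} \log{\left(t \right)}^{2} \, dt = - \frac{6}{\left(a + 1\right)^{3}},$$
and the integrand here is exactly the target integrand, so $I = - \frac{6}{\left(a + 1\right)^{3}}$.

Setting $a = \frac{4}{3}$:
$$I = - \frac{162}{343}.$$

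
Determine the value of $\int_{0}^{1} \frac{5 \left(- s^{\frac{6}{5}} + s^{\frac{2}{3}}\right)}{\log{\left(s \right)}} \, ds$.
$\log{\left(\frac{9765625}{39135393} \right)}$

Replace the exponent $\frac{2}{3}$ by a parameter $a$: let $I(a) = \int_{0}^{1} \frac{5 \left(- s^{\frac{6}{5}} + s^{a}\right)}{\log{\left(s \right)}} \, ds$.

Since $\dfrac{\partial}{\partial a}\,s^{a} = s^{a} \ln s$, the $\ln s$ in the denominator cancels and
$$\frac{dI}{da} = \int_{0}^{1} 5 s^{a} \, ds = 5 \left[\frac{s^{a+1}}{a+1}\right]_0^1 = \frac{5}{a + 1}.$$

Integrating with respect to $a$ gives $I(a) = \log{\left(\frac{3125 \left(a + 1\right)^{5}}{161051} \right)} + C$.

At $a = \frac{6}{5}$ the integrand is identically $0$, so $I(\frac{6}{5}) = 0$. The closed form gives $0$, hence $C = 0$.

Setting $a = \frac{2}{3}$:
$$I = \log{\left(\frac{9765625}{39135393} \right)}.$$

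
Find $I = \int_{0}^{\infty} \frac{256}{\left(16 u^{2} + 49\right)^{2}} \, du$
$\frac{16 \pi}{343}$

Start from the standard arctangent integral
$$J(a) = \int_{0}^{\infty} \frac{1}{a^{2} + u^{2}} \, du = \frac{\pi}{2 a}.$$

Differentiating under the integral sign with respect to $a$,
$$\frac{dJ}{da} = \int_{0}^{\infty} - \frac{2 a}{\left(a^{2} + u^{2}\right)^{2}} \, du = - \frac{\pi}{2 a^{2}},$$
so $\int_{0}^{\infty} \frac{1}{\left(a^{2} + u^{2}\right)^{2}} \, du = \frac{\pi}{4 a^{3}}$.

Setting $a = \frac{7}{4}$:
$$I = \frac{16 \pi}{343}.$$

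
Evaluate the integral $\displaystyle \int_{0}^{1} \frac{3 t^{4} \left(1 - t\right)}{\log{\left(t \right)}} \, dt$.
$\log{\left(\frac{125}{216} \right)}$

Replace the exponent $4$ by a parameter $a$: let $I(a) = \int_{0}^{1} \frac{3 \left(- t^{5} + t^{a}\right)}{\log{\left(t \right)}} \, dt$.

Since $\dfrac{\partial}{\partial a}\,t^{a} = t^{a} \ln t$, the $\ln t$ in the denominator cancels and
$$\frac{dI}{da} = \int_{0}^{1} 3 t^{a} \, dt = 3 \left[\frac{t^{a+1}}{a+1}\right]_0^1 = \frac{3}{a + 1}.$$

Integrating with respect to $a$ gives $I(a) = \log{\left(\frac{\left(a + 1\right)^{3}}{216} \right)} + C$.

At $a = 5$ the integrand is identically $0$, so $I(5) = 0$. The closed form gives $0$, hence $C = 0$.

Setting $a = 4$:
$$I = \log{\left(\frac{125}{216} \right)}.$$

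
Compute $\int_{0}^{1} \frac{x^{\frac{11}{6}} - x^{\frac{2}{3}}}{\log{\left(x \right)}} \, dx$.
$- \log{\left(10 \right)} + \log{\left(17 \right)}$

Consider the one-parameter family: let $I(a) = \int_{0}^{1} \frac{x^{\frac{11}{6}} - x^{a}}{\log{\left(x \right)}} \, dx$.

Since $\dfrac{\partial}{\partial a}\,x^{a} = x^{a} \ln x$, the $\ln x$ in the denominator cancels and
$$\frac{dI}{da} = \int_{0}^{1} -1 x^{a} \, dx = -1 \left[\frac{x^{a+1}}{a+1}\right]_0^1 = - \frac{1}{a + 1}.$$

Integrating with respect to $a$ gives $I(a) = - \log{\left(\frac{6 a}{17} + \frac{6}{17} \right)} + C$.

At $a = \frac{11}{6}$ the integrand is identically $0$, so $I(\frac{11}{6}) = 0$. The closed form gives $0$, hence $C = 0$.

Setting $a = \frac{2}{3}$:
$$I = - \log{\left(10 \right)} + \log{\left(17 \right)}.$$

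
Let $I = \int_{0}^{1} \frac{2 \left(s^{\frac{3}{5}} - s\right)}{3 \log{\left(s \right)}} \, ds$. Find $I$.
$\log{\left(\frac{2 \sqrt[3]{10}}{5} \right)}$

Consider the one-parameter family: let $I(a) = \int_{0}^{1} \frac{2 \left(- s + s^{a}\right)}{3 \log{\left(s \right)}} \, ds$.

Since $\dfrac{\partial}{\partial a}\,s^{a} = s^{a} \ln s$, the $\ln s$ in the denominator cancels and
$$\frac{dI}{da} = \int_{0}^{1} \frac{2}{3} s^{a} \, ds = \frac{2}{3} \left[\frac{s^{a+1}}{a+1}\right]_0^1 = \frac{2}{3 \left(a + 1\right)}.$$

Integrating with respect to $a$ gives $I(a) = \frac{2 \log{\left(a + 1 \right)}}{3} - \frac{2 \log{\left(2 \right)}}{3} + C$.

At $a = 1$ the integrand is identically $0$, so $I(1) = 0$. The closed form gives $0$, hence $C = 0$.

Setting $a = \frac{3}{5}$:
$$I = \log{\left(\frac{2 \sqrt[3]{10}}{5} \right)}.$$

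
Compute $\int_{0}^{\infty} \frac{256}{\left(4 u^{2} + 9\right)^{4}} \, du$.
$\frac{20 \pi}{2187}$

Start from the standard arctangent integral
$$J(a) = \int_{0}^{\infty} \frac{1}{a^{2} + u^{2}} \, du = \frac{\pi}{2 a}.$$

Differentiating under the integral sign with respect to $a$,
$$\frac{dJ}{da} = \int_{0}^{\infty} - \frac{2 a}{\left(a^{2} + u^{2}\right)^{2}} \, du = - \frac{\pi}{2 a^{2}},$$
so $\int_{0}^{\infty} \frac{1}{\left(a^{2} + u^{2}\right)^{2}} \, du = \frac{\pi}{4 a^{3}}$.

Repeating — each differentiation of $1/(u^2+a^2)^j$ produces $-2ja/(u^2+a^2)^{j+1}$ — and dividing through by $-2ja$ at each step yields, after $3$ differentiations in total,
$$\int_{0}^{\infty} \frac{1}{\left(a^{2} + u^{2}\right)^{4}} \, du = \frac{5 \pi}{32 a^{7}}.$$

Setting $a = \frac{3}{2}$:
$$I = \frac{20 \pi}{2187}.$$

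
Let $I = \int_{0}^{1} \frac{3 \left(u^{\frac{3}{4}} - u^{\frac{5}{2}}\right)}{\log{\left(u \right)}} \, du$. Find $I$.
$- \log{\left(8 \right)}$

Replace the exponent $\frac{5}{2}$ by a parameter $a$: let $I(a) = \int_{0}^{1} \frac{3 \left(u^{\frac{3}{4}} - u^{a}\right)}{\log{\left(u \right)}} \, du$.

Since $\dfrac{\partial}{\partial a}\,u^{a} = u^{a} \ln u$, the $\ln u$ in the denominator cancels and
$$\frac{dI}{da} = \int_{0}^{1} -3 u^{a} \, du = -3 \left[\frac{u^{a+1}}{a+1}\right]_0^1 = - \frac{3}{a + 1}.$$

Integrating with respect to $a$ gives $I(a) = - \log{\left(\frac{64 \left(a + 1\right)^{3}}{343} \right)} + C$.

At $a = \frac{3}{4}$ the integrand is identically $0$, so $I(\frac{3}{4}) = 0$. The closed form gives $0$, hence $C = 0$.

Setting $a = \frac{5}{2}$:
$$I = - \log{\left(8 \right)}.$$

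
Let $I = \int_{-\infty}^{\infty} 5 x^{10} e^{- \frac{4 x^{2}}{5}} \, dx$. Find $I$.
$\frac{14765625 \sqrt{5} \sqrt{\pi}}{65536}$

Start from the elementary integral
$$J(a) = \int_{-\infty}^{\infty} 5 e^{- a x^{2}} \, dx = \frac{5 \sqrt{\pi}}{\sqrt{a}}.$$

Differentiating under the integral sign brings down a factor of $(-x^2)$:
$$\frac{dJ}{da} = \int_{-\infty}^{\infty} - 5 x^{2} e^{- a x^{2}} \, dx = - \frac{5 \sqrt{\pi}}{2 a^{\frac{3}{2}}}.$$

Repeating $5$ times in total — each differentiation brings down another $(-x^2)$ — gives
$$\frac{d^{5}J}{da^{5}} = \int_{-\infty}^{\infty} - 5 x^{10} e^{- a x^{2}} \, dx = - \frac{4725 \sqrt{\pi}}{32 a^{\frac{11}{2}}},$$
and the integrand here is $(-1)^{5}$ times the target integrand, so $I = (-1)^{5}\,\frac{d^{5}J}{da^{5}} = \frac{4725 \sqrt{\pi}}{32 a^{\frac{11}{2}}}$.

Setting $a = \frac{4}{5}$:
$$I = \frac{14765625 \sqrt{5} \sqrt{\pi}}{65536}.$$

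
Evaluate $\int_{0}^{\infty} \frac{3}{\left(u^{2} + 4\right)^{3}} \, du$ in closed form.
$\frac{9 \pi}{512}$

Start from the standard arctangent integral
$$J(a) = \int_{0}^{\infty} \frac{3}{a^{2} + u^{2}} \, du = \frac{3 \pi}{2 a}.$$

Differentiating under the integral sign with respect to $a$,
$$\frac{dJ}{da} = \int_{0}^{\infty} - \frac{6 a}{\left(a^{2} + u^{2}\right)^{2}} \, du = - \frac{3 \pi}{2 a^{2}},$$
so $\int_{0}^{\infty} \frac{3}{\left(a^{2} + u^{2}\right)^{2}} \, du = \frac{3 \pi}{4 a^{3}}$.

Repeating — each differentiation of $1/(u^2+a^2)^j$ produces $-2ja/(u^2+a^2)^{j+1}$ — and dividing through by $-2ja$ at each step yields, after $2$ differentiations in total,
$$\int_{0}^{\infty} \frac{3}{\left(a^{2} + u^{2}\right)^{3}} \, du = \frac{9 \pi}{16 a^{5}}.$$

Setting $a = 2$:
$$I = \frac{9 \pi}{512}.$$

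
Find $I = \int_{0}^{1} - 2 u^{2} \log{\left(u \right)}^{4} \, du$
$- \frac{16}{81}$

Start from the elementary integral
$$J(a) = \int_{0}^{1} - 2 u^{a} \, du = - \frac{2}{a + 1}.$$

Differentiating under the integral sign brings down a factor of $\ln u$:
$$\frac{dJ}{da} = \int_{0}^{1} - 2 u^{a} \log{\left(u \right)} \, du = \frac{2}{\left(a + 1\right)^{2}}.$$

Repeating $4$ times in total — each differentiation brings down another $\ln u$ — gives
$$\frac{d^{4}J}{da^{4}} = \int_{0}^{1} - 2 u^{a} \log{\left(u \right)}^{4} \, du = - \frac{48}{\left(a + 1\right)^{5}},$$
and the integrand here is exactly the target integrand, so $I = - \frac{48}{\left(a + 1\right)^{5}}$.

Setting $a = 2$:
$$I = - \frac{16}{81}.$$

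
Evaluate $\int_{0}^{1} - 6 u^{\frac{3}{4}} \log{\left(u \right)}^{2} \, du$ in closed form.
$- \frac{768}{343}$

Start from the elementary integral
$$J(a) = \int_{0}^{1} - 6 u^{a} \, du = - \frac{6}{a + 1}.$$

Differentiating under the integral sign brings down a factor of $\ln u$:
$$\frac{dJ}{da} = \int_{0}^{1} - 6 u^{a} \log{\left(u \right)} \, du = \frac{6}{\left(a + 1\right)^{2}}.$$

Repeating twice in total — each differentiation brings down another $\ln u$ — gives
$$\frac{d^{2}J}{da^{2}} = \int_{0}^{1} - 6 u^{a} \log{\left(u \right)}^{2} \, du = - \frac{12}{\left(a + 1\right)^{3}},$$
and the integrand here is exactly the target integrand, so $I = - \frac{12}{\left(a + 1\right)^{3}}$.

Setting $a = \frac{3}{4}$:
$$I = - \frac{768}{343}.$$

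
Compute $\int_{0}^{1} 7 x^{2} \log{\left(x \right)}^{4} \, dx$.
$\frac{56}{81}$

Begin with the known integral
$$J(a) = \int_{0}^{1} 7 x^{a} \, dx = \frac{7}{a + 1}.$$

Differentiating under the integral sign brings down a factor of $\ln x$:
$$\frac{dJ}{da} = \int_{0}^{1} 7 x^{a} \log{\left(x \right)} \, dx = - \frac{7}{\left(a + 1\right)^{2}}.$$

Repeating $4$ times in total — each differentiation brings down another $\ln x$ — gives
$$\frac{d^{4}J}{da^{4}} = \int_{0}^{1} 7 x^{a} \log{\left(x \right)}^{4} \, dx = \frac{168}{\left(a + 1\right)^{5}},$$
and the integrand here is exactly the target integrand, so $I = \frac{168}{\left(a + 1\right)^{5}}$.

Setting $a = 2$:
$$I = \frac{56}{81}.$$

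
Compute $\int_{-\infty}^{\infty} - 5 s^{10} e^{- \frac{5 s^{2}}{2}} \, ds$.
$- \frac{189 \sqrt{10} \sqrt{\pi}}{625}$

Begin with the known integral
$$J(a) = \int_{-\infty}^{\infty} - 5 e^{- a s^{2}} \, ds = - \frac{5 \sqrt{\pi}}{\sqrt{a}}.$$

Differentiating under the integral sign brings down a factor of $(-s^2)$:
$$\frac{dJ}{da} = \int_{-\infty}^{\infty} 5 s^{2} e^{- a s^{2}} \, ds = \frac{5 \sqrt{\pi}}{2 a^{\frac{3}{2}}}.$$

Repeating $5$ times in total — each differentiation brings down another $(-s^2)$ — gives
$$\frac{d^{5}J}{da^{5}} = \int_{-\infty}^{\infty} 5 s^{10} e^{- a s^{2}} \, ds = \frac{4725 \sqrt{\pi}}{32 a^{\frac{11}{2}}},$$
and the integrand here is $(-1)^{5}$ times the target integrand, so $I = (-1)^{5}\,\frac{d^{5}J}{da^{5}} = - \frac{4725 \sqrt{\pi}}{32 a^{\frac{11}{2}}}$.

Setting $a = \frac{5}{2}$:
$$I = - \frac{189 \sqrt{10} \sqrt{\pi}}{625}.$$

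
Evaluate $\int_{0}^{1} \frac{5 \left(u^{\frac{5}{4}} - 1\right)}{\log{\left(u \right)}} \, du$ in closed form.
$\log{\left(\frac{59049}{1024} \right)}$

Replace the exponent $\frac{5}{4}$ by a parameter $a$: let $I(a) = \int_{0}^{1} \frac{5 \left(u^{a} - 1\right)}{\log{\left(u \right)}} \, du$.

Since $\dfrac{\partial}{\partial a}\,u^{a} = u^{a} \ln u$, the $\ln u$ in the denominator cancels and
$$\frac{dI}{da} = \int_{0}^{1} 5 u^{a} \, du = 5 \left[\frac{u^{a+1}}{a+1}\right]_0^1 = \frac{5}{a + 1}.$$

Integrating with respect to $a$ gives $I(a) = 5 \log{\left(a + 1 \right)} + C$.

At $a = 0$ the integrand is identically $0$, so $I(0) = 0$. The closed form gives $0$, hence $C = 0$.

Setting $a = \frac{5}{4}$:
$$I = \log{\left(\frac{59049}{1024} \right)}.$$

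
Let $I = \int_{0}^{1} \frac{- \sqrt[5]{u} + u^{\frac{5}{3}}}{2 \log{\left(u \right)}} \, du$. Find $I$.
$\log{\left(\frac{2 \sqrt{5}}{3} \right)}$

Replace the exponent $\frac{5}{3}$ by a parameter $a$: let $I(a) = \int_{0}^{1} \frac{- \sqrt[5]{u} + u^{a}}{2 \log{\left(u \right)}} \, du$.

Since $\dfrac{\partial}{\partial a}\,u^{a} = u^{a} \ln u$, the $\ln u$ in the denominator cancels and
$$\frac{dI}{da} = \int_{0}^{1} \frac{1}{2} u^{a} \, du = \frac{1}{2} \left[\frac{u^{a+1}}{a+1}\right]_0^1 = \frac{1}{2 \left(a + 1\right)}.$$

Integrating with respect to $a$ gives $I(a) = \log{\left(\frac{\sqrt{30} \sqrt{a + 1}}{6} \right)} + C$.

At $a = \frac{1}{5}$ the integrand is identically $0$, so $I(\frac{1}{5}) = 0$. The closed form gives $0$, hence $C = 0$.

Setting $a = \frac{5}{3}$:
$$I = \log{\left(\frac{2 \sqrt{5}}{3} \right)}.$$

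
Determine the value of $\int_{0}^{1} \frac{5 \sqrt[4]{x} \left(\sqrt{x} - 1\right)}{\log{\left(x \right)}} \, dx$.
$- \log{\left(\frac{3125}{16807} \right)}$

Replace the exponent $\frac{1}{4}$ by a parameter $a$: let $I(a) = \int_{0}^{1} \frac{5 \left(x^{\frac{3}{4}} - x^{a}\right)}{\log{\left(x \right)}} \, dx$.

Since $\dfrac{\partial}{\partial a}\,x^{a} = x^{a} \ln x$, the $\ln x$ in the denominator cancels and
$$\frac{dI}{da} = \int_{0}^{1} -5 x^{a} \, dx = -5 \left[\frac{x^{a+1}}{a+1}\right]_0^1 = - \frac{5}{a + 1}.$$

Integrating with respect to $a$ gives $I(a) = - \log{\left(\frac{1024 \left(a + 1\right)^{5}}{16807} \right)} + C$.

At $a = \frac{3}{4}$ the integrand is identically $0$, so $I(\frac{3}{4}) = 0$. The closed form gives $0$, hence $C = 0$.

Setting $a = \frac{1}{4}$:
$$I = - \log{\left(\frac{3125}{16807} \right)}.$$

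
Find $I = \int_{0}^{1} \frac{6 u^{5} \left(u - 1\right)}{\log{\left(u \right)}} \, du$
$\log{\left(\frac{117649}{46656} \right)}$

Introduce a parameter $a$ in the exponent: let $I(a) = \int_{0}^{1} \frac{6 \left(u^{6} - u^{a}\right)}{\log{\left(u \right)}} \, du$.

Since $\dfrac{\partial}{\partial a}\,u^{a} = u^{a} \ln u$, the $\ln u$ in the denominator cancels and
$$\frac{dI}{da} = \int_{0}^{1} -6 u^{a} \, du = -6 \left[\frac{u^{a+1}}{a+1}\right]_0^1 = - \frac{6}{a + 1}.$$

Integrating with respect to $a$ gives $I(a) = \log{\left(\frac{117649}{\left(a + 1\right)^{6}} \right)} + C$.

At $a = 6$ the integrand is identically $0$, so $I(6) = 0$. The closed form gives $0$, hence $C = 0$.

Setting $a = 5$:
$$I = \log{\left(\frac{117649}{46656} \right)}.$$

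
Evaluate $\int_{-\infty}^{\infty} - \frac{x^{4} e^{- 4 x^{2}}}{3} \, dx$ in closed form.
$- \frac{\sqrt{\pi}}{128}$

Consider the simpler parametrised integral
$$J(a) = \int_{-\infty}^{\infty} - \frac{e^{- a x^{2}}}{3} \, dx = - \frac{\sqrt{\pi}}{3 \sqrt{a}}.$$

Differentiating under the integral sign brings down a factor of $(-x^2)$:
$$\frac{dJ}{da} = \int_{-\infty}^{\infty} \frac{x^{2} e^{- a x^{2}}}{3} \, dx = \frac{\sqrt{\pi}}{6 a^{\frac{3}{2}}}.$$

Repeating twice in total — each differentiation brings down another $(-x^2)$ — gives
$$\frac{d^{2}J}{da^{2}} = \int_{-\infty}^{\infty} - \frac{x^{4} e^{- a x^{2}}}{3} \, dx = - \frac{\sqrt{\pi}}{4 a^{\frac{5}{2}}},$$
and the integrand here is exactly the target integrand, so $I = - \frac{\sqrt{\pi}}{4 a^{\frac{5}{2}}}$.

Setting $a = 4$:
$$I = - \frac{\sqrt{\pi}}{128}.$$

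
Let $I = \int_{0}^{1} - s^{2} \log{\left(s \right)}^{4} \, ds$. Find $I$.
$- \frac{8}{81}$

Consider the simpler parametrised integral
$$J(a) = \int_{0}^{1} - s^{a} \, ds = - \frac{1}{a + 1}.$$

Differentiating under the integral sign brings down a factor of $\ln s$:
$$\frac{dJ}{da} = \int_{0}^{1} - s^{a} \log{\left(s \right)} \, ds = \frac{1}{\left(a + 1\right)^{2}}.$$

Repeating $4$ times in total — each differentiation brings down another $\ln s$ — gives
$$\frac{d^{4}J}{da^{4}} = \int_{0}^{1} - s^{a} \log{\left(s \right)}^{4} \, ds = - \frac{24}{\left(a + 1\right)^{5}},$$
and the integrand here is exactly the target integrand, so $I = - \frac{24}{\left(a + 1\right)^{5}}$.

Setting $a = 2$:
$$I = - \frac{8}{81}.$$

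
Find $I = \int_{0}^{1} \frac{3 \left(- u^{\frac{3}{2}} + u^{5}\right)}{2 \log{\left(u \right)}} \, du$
$\log{\left(\frac{24 \sqrt{15}}{25} \right)}$

Consider the one-parameter family: let $I(a) = \int_{0}^{1} \frac{3 \left(- u^{\frac{3}{2}} + u^{a}\right)}{2 \log{\left(u \right)}} \, du$.

Since $\dfrac{\partial}{\partial a}\,u^{a} = u^{a} \ln u$, the $\ln u$ in the denominator cancels and
$$\frac{dI}{da} = \int_{0}^{1} \frac{3}{2} u^{a} \, du = \frac{3}{2} \left[\frac{u^{a+1}}{a+1}\right]_0^1 = \frac{3}{2 \left(a + 1\right)}.$$

Integrating with respect to $a$ gives $I(a) = \log{\left(\frac{2 \sqrt{10} \left(a + 1\right)^{\frac{3}{2}}}{25} \right)} + C$.

At $a = \frac{3}{2}$ the integrand is identically $0$, so $I(\frac{3}{2}) = 0$. The closed form gives $0$, hence $C = 0$.

Setting $a = 5$:
$$I = \log{\left(\frac{24 \sqrt{15}}{25} \right)}.$$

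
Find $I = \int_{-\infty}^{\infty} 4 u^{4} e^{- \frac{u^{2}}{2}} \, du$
$12 \sqrt{2} \sqrt{\pi}$

Begin with the known integral
$$J(a) = \int_{-\infty}^{\infty} 4 e^{- a u^{2}} \, du = \frac{4 \sqrt{\pi}}{\sqrt{a}}.$$

Differentiating under the integral sign brings down a factor of $(-u^2)$:
$$\frac{dJ}{da} = \int_{-\infty}^{\infty} - 4 u^{2} e^{- a u^{2}} \, du = - \frac{2 \sqrt{\pi}}{a^{\frac{3}{2}}}.$$

Repeating twice in total — each differentiation brings down another $(-u^2)$ — gives
$$\frac{d^{2}J}{da^{2}} = \int_{-\infty}^{\infty} 4 u^{4} e^{- a u^{2}} \, du = \frac{3 \sqrt{\pi}}{a^{\frac{5}{2}}},$$
and the integrand here is exactly the target integrand, so $I = \frac{3 \sqrt{\pi}}{a^{\frac{5}{2}}}$.

Setting $a = \frac{1}{2}$:
$$I = 12 \sqrt{2} \sqrt{\pi}.$$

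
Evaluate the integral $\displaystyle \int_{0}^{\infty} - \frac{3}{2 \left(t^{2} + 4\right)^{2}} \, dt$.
$- \frac{3 \pi}{64}$

Recall the elementary integral
$$J(a) = \int_{0}^{\infty} - \frac{3}{2 \left(a^{2} + t^{2}\right)} \, dt = - \frac{3 \pi}{4 a}.$$

Differentiating under the integral sign with respect to $a$,
$$\frac{dJ}{da} = \int_{0}^{\infty} \frac{3 a}{\left(a^{2} + t^{2}\right)^{2}} \, dt = \frac{3 \pi}{4 a^{2}},$$
so $\int_{0}^{\infty} - \frac{3}{2 \left(a^{2} + t^{2}\right)^{2}} \, dt = - \frac{3 \pi}{8 a^{3}}$.

Setting $a = 2$:
$$I = - \frac{3 \pi}{64}.$$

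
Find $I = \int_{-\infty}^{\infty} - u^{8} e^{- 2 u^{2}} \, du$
$- \frac{105 \sqrt{2} \sqrt{\pi}}{512}$

Consider the simpler parametrised integral
$$J(a) = \int_{-\infty}^{\infty} - e^{- a u^{2}} \, du = - \frac{\sqrt{\pi}}{\sqrt{a}}.$$

Differentiating under the integral sign brings down a factor of $(-u^2)$:
$$\frac{dJ}{da} = \int_{-\infty}^{\infty} u^{2} e^{- a u^{2}} \, du = \frac{\sqrt{\pi}}{2 a^{\frac{3}{2}}}.$$

Repeating $4$ times in total — each differentiation brings down another $(-u^2)$ — gives
$$\frac{d^{4}J}{da^{4}} = \int_{-\infty}^{\infty} - u^{8} e^{- a u^{2}} \, du = - \frac{105 \sqrt{\pi}}{16 a^{\frac{9}{2}}},$$
and the integrand here is exactly the target integrand, so $I = - \frac{105 \sqrt{\pi}}{16 a^{\frac{9}{2}}}$.

Setting $a = 2$:
$$I = - \frac{105 \sqrt{2} \sqrt{\pi}}{512}.$$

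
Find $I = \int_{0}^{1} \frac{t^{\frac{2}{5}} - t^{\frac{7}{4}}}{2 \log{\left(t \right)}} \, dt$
$\log{\left(\frac{2 \sqrt{385}}{55} \right)}$

Replace the exponent $\frac{7}{4}$ by a parameter $a$: let $I(a) = \int_{0}^{1} \frac{t^{\frac{2}{5}} - t^{a}}{2 \log{\left(t \right)}} \, dt$.

Since $\dfrac{\partial}{\partial a}\,t^{a} = t^{a} \ln t$, the $\ln t$ in the denominator cancels and
$$\frac{dI}{da} = \int_{0}^{1} - \frac{1}{2} t^{a} \, dt = - \frac{1}{2} \left[\frac{t^{a+1}}{a+1}\right]_0^1 = - \frac{1}{2 a + 2}.$$

Integrating with respect to $a$ gives $I(a) = - \frac{\log{\left(a + 1 \right)}}{2} - \frac{\log{\left(5 \right)}}{2} + \frac{\log{\left(7 \right)}}{2} + C$.

At $a = \frac{2}{5}$ the integrand is identically $0$, so $I(\frac{2}{5}) = 0$. The closed form gives $0$, hence $C = 0$.

Setting $a = \frac{7}{4}$:
$$I = \log{\left(\frac{2 \sqrt{385}}{55} \right)}.$$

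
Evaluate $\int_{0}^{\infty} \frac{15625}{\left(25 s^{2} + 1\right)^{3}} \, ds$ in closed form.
$\frac{9375 \pi}{16}$

Start from the standard arctangent integral
$$J(a) = \int_{0}^{\infty} \frac{1}{a^{2} + s^{2}} \, ds = \frac{\pi}{2 a}.$$

Differentiating under the integral sign with respect to $a$,
$$\frac{dJ}{da} = \int_{0}^{\infty} - \frac{2 a}{\left(a^{2} + s^{2}\right)^{2}} \, ds = - \frac{\pi}{2 a^{2}},$$
so $\int_{0}^{\infty} \frac{1}{\left(a^{2} + s^{2}\right)^{2}} \, ds = \frac{\pi}{4 a^{3}}$.

Repeating — each differentiation of $1/(s^2+a^2)^j$ produces $-2ja/(s^2+a^2)^{j+1}$ — and dividing through by $-2ja$ at each step yields, after $2$ differentiations in total,
$$\int_{0}^{\infty} \frac{1}{\left(a^{2} + s^{2}\right)^{3}} \, ds = \frac{3 \pi}{16 a^{5}}.$$

Setting $a = \frac{1}{5}$:
$$I = \frac{9375 \pi}{16}.$$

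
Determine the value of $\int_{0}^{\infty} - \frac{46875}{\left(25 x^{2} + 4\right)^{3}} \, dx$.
$- \frac{28125 \pi}{512}$

Recall the elementary integral
$$J(a) = \int_{0}^{\infty} - \frac{3}{a^{2} + x^{2}} \, dx = - \frac{3 \pi}{2 a}.$$

Differentiating under the integral sign with respect to $a$,
$$\frac{dJ}{da} = \int_{0}^{\infty} \frac{6 a}{\left(a^{2} + x^{2}\right)^{2}} \, dx = \frac{3 \pi}{2 a^{2}},$$
so $\int_{0}^{\infty} - \frac{3}{\left(a^{2} + x^{2}\right)^{2}} \, dx = - \frac{3 \pi}{4 a^{3}}$.

Repeating — each differentiation of $1/(x^2+a^2)^j$ produces $-2ja/(x^2+a^2)^{j+1}$ — and dividing through by $-2ja$ at each step yields, after $2$ differentiations in total,
$$\int_{0}^{\infty} - \frac{3}{\left(a^{2} + x^{2}\right)^{3}} \, dx = - \frac{9 \pi}{16 a^{5}}.$$

Setting $a = \frac{2}{5}$:
$$I = - \frac{28125 \pi}{512}.$$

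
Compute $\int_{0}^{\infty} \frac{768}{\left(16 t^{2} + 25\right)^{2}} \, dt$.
$\frac{48 \pi}{125}$

Start from the standard arctangent integral
$$J(a) = \int_{0}^{\infty} \frac{3}{a^{2} + t^{2}} \, dt = \frac{3 \pi}{2 a}.$$

Differentiating under the integral sign with respect to $a$,
$$\frac{dJ}{da} = \int_{0}^{\infty} - \frac{6 a}{\left(a^{2} + t^{2}\right)^{2}} \, dt = - \frac{3 \pi}{2 a^{2}},$$
so $\int_{0}^{\infty} \frac{3}{\left(a^{2} + t^{2}\right)^{2}} \, dt = \frac{3 \pi}{4 a^{3}}$.

Setting $a = \frac{5}{4}$:
$$I = \frac{48 \pi}{125}.$$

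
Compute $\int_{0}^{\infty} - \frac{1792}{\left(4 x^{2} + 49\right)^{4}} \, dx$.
$- \frac{20 \pi}{117649}$

Start from the standard arctangent integral
$$J(a) = \int_{0}^{\infty} - \frac{7}{a^{2} + x^{2}} \, dx = - \frac{7 \pi}{2 a}.$$

Differentiating under the integral sign with respect to $a$,
$$\frac{dJ}{da} = \int_{0}^{\infty} \frac{14 a}{\left(a^{2} + x^{2}\right)^{2}} \, dx = \frac{7 \pi}{2 a^{2}},$$
so $\int_{0}^{\infty} - \frac{7}{\left(a^{2} + x^{2}\right)^{2}} \, dx = - \frac{7 \pi}{4 a^{3}}$.

Repeating — each differentiation of $1/(x^2+a^2)^j$ produces $-2ja/(x^2+a^2)^{j+1}$ — and dividing through by $-2ja$ at each step yields, after $3$ differentiations in total,
$$\int_{0}^{\infty} - \frac{7}{\left(a^{2} + x^{2}\right)^{4}} \, dx = - \frac{35 \pi}{32 a^{7}}.$$

Setting $a = \frac{7}{2}$:
$$I = - \frac{20 \pi}{117649}.$$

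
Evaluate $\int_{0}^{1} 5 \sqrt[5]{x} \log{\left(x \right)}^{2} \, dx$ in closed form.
$\frac{625}{108}$

Begin with the known integral
$$J(a) = \int_{0}^{1} 5 x^{a} \, dx = \frac{5}{a + 1}.$$

Differentiating under the integral sign brings down a factor of $\ln x$:
$$\frac{dJ}{da} = \int_{0}^{1} 5 x^{a} \log{\left(x \right)} \, dx = - \frac{5}{\left(a + 1\right)^{2}}.$$

Repeating twice in total — each differentiation brings down another $\ln x$ — gives
$$\frac{d^{2}J}{da^{2}} = \int_{0}^{1} 5 x^{a} \log{\left(x \right)}^{2} \, dx = \frac{10}{\left(a + 1\right)^{3}},$$
and the integrand here is exactly the target integrand, so $I = \frac{10}{\left(a + 1\right)^{3}}$.

Setting $a = \frac{1}{5}$:
$$I = \frac{625}{108}.$$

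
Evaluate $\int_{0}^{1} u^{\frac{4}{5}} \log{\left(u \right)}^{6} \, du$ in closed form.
$\frac{6250000}{531441}$

Consider the simpler parametrised integral
$$J(a) = \int_{0}^{1} u^{a} \, du = \frac{1}{a + 1}.$$

Differentiating under the integral sign brings down a factor of $\ln u$:
$$\frac{dJ}{da} = \int_{0}^{1} u^{a} \log{\left(u \right)} \, du = - \frac{1}{\left(a + 1\right)^{2}}.$$

Repeating $6$ times in total — each differentiation brings down another $\ln u$ — gives
$$\frac{d^{6}J}{da^{6}} = \int_{0}^{1} u^{a} \log{\left(u \right)}^{6} \, du = \frac{720}{\left(a + 1\right)^{7}},$$
and the integrand here is exactly the target integrand, so $I = \frac{720}{\left(a + 1\right)^{7}}$.

Setting $a = \frac{4}{5}$:
$$I = \frac{6250000}{531441}.$$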